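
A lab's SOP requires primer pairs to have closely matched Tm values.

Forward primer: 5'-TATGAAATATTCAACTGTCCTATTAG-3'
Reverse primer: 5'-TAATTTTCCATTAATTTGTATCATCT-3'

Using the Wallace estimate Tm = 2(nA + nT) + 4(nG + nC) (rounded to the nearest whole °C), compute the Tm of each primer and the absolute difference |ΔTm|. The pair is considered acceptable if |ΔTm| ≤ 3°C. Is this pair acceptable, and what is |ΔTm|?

Forward: A=9 T=10 G=3 C=4 → Tm = 2·19 + 4·7 = 66°C.
Reverse: A=7 T=14 G=1 C=4 → Tm = 2·21 + 4·5 = 62°C.
|ΔTm| = |66 − 62| = 4°C, > 3°C.

|ΔTm| = 4°C; the pair is not acceptable.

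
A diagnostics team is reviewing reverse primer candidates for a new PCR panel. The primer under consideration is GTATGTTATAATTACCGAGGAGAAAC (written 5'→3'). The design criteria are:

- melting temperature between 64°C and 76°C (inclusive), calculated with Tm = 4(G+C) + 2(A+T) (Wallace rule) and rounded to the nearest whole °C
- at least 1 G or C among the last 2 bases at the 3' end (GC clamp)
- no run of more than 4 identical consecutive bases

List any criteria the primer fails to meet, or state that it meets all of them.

Meets all criteria.

Base counts: A=10, T=7, G=6, C=3 (length 26).
Tm: Tm = 2·17 + 4·9 = 70°C ✓
GC clamp: 3' end AC has 1 G/C ✓
homopolymer run: longest run = 3 ✓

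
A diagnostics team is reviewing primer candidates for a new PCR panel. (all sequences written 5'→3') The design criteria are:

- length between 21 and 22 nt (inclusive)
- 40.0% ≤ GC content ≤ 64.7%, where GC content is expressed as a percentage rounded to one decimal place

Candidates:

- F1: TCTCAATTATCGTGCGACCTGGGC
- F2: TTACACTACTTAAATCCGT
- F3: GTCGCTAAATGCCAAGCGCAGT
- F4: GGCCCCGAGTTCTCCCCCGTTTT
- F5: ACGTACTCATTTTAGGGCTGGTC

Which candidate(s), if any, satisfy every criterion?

F3 only.

F1 (24 nt, A=4 T=7 G=6 C=7): length 24, outside 21–22 ✗; GC 13/24 = 54.2% ✓ — fails.
F2 (19 nt, A=6 T=7 G=1 C=5): length 19, outside 21–22 ✗; GC 6/19 = 31.6%, outside 40.0–64.7% ✗ — fails.
F3 (22 nt, A=6 T=4 G=6 C=6): length 22 ✓; GC 12/22 = 54.5% ✓ — passes.
F4 (23 nt, A=1 T=7 G=5 C=10): length 23, outside 21–22 ✗; GC 15/23 = 65.2%, outside 40.0–64.7% ✗ — fails.
F5 (23 nt, A=4 T=8 G=6 C=5): length 23, outside 21–22 ✗; GC 11/23 = 47.8% ✓ — fails.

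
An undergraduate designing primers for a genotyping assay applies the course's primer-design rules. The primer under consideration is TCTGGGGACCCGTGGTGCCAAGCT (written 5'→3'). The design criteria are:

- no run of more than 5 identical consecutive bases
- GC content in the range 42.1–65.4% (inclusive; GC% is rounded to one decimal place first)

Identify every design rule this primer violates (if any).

Fails: GC content.

Base counts: A=3, T=5, G=9, C=7 (length 24).
homopolymer run: longest run = 4 ✓
GC content: GC 16/24 = 66.7%, outside 42.1–65.4% ✗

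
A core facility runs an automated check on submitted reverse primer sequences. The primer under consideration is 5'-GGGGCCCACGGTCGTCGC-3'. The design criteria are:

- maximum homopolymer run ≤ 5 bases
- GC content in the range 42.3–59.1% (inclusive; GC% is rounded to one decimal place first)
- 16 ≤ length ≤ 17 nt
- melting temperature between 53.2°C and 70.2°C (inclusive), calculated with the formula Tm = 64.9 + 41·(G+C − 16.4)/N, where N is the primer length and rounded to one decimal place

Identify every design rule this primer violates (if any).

Fails: GC content, length.

Base counts: A=1, T=2, G=8, C=7 (length 18).
homopolymer run: longest run = 4 ✓
GC content: GC 15/18 = 83.3%, outside 42.3–59.1% ✗
length: length 18, outside 16–17 ✗
Tm: Tm = 64.9 + 41·(15 − 16.4)/18 = 61.7°C ✓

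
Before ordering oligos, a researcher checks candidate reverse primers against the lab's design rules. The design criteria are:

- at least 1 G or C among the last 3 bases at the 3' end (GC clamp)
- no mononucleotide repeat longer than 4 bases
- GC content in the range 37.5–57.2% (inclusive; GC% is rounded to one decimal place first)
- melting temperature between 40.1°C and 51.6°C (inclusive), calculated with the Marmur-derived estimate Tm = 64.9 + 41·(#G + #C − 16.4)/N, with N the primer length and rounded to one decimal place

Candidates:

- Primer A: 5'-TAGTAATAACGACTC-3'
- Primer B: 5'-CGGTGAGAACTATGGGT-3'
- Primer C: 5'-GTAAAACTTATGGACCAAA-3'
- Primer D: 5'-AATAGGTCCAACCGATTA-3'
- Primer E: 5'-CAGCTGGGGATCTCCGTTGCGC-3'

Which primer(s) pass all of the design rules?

Primer B only.

Primer A (15 nt, A=6 T=4 G=2 C=3): 3' end CTC has 2 G/C ✓; longest run = 2 ✓; GC 5/15 = 33.3%, outside 37.5–57.2% ✗; Tm = 64.9 + 41·(5 − 16.4)/15 = 33.7°C, outside 40.1–51.6°C ✗ — fails.
Primer B (17 nt, A=4 T=4 G=7 C=2): 3' end GGT has 2 G/C ✓; longest run = 3 ✓; GC 9/17 = 52.9% ✓; Tm = 64.9 + 41·(9 − 16.4)/17 = 47.1°C ✓ — passes.
Primer C (19 nt, A=9 T=4 G=3 C=3): 3' end AAA has 0 G/C, need ≥1 ✗; longest run = 4 ✓; GC 6/19 = 31.6%, outside 37.5–57.2% ✗; Tm = 64.9 + 41·(6 − 16.4)/19 = 42.5°C ✓ — fails.
Primer D (18 nt, A=7 T=4 G=3 C=4): 3' end TTA has 0 G/C, need ≥1 ✗; longest run = 2 ✓; GC 7/18 = 38.9% ✓; Tm = 64.9 + 41·(7 − 16.4)/18 = 43.5°C ✓ — fails.
Primer E (22 nt, A=2 T=5 G=8 C=7): 3' end CGC has 3 G/C ✓; longest run = 4 ✓; GC 15/22 = 68.2%, outside 37.5–57.2% ✗; Tm = 64.9 + 41·(15 − 16.4)/22 = 62.3°C, outside 40.1–51.6°C ✗ — fails.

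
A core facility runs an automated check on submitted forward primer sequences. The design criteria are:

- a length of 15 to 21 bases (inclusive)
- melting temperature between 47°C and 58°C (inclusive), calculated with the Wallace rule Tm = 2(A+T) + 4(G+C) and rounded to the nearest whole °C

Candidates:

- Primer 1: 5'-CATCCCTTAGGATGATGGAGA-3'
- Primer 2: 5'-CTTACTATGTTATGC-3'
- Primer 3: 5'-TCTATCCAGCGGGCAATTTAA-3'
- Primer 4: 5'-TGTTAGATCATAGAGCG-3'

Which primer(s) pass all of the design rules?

Primer 4 only.

Primer 1 (21 nt, A=6 T=5 G=6 C=4): length 21 ✓; Tm = 2·11 + 4·10 = 62°C, outside 47–58°C ✗ — fails.
Primer 2 (15 nt, A=3 T=7 G=2 C=3): length 15 ✓; Tm = 2·10 + 4·5 = 40°C, outside 47–58°C ✗ — fails.
Primer 3 (21 nt, A=6 T=6 G=4 C=5): length 21 ✓; Tm = 2·12 + 4·9 = 60°C, outside 47–58°C ✗ — fails.
Primer 4 (17 nt, A=5 T=5 G=5 C=2): length 17 ✓; Tm = 2·10 + 4·7 = 48°C ✓ — passes.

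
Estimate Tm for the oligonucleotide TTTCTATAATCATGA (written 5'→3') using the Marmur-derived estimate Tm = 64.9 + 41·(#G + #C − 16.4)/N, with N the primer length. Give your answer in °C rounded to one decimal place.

28.3°C

Base counts: A=5, T=7, G=1, C=2; G+C = 3, N = 15.
Tm = 64.9 + 41·(3 − 16.4)/15 = 64.9 + -549.40/15 = 28.3°C.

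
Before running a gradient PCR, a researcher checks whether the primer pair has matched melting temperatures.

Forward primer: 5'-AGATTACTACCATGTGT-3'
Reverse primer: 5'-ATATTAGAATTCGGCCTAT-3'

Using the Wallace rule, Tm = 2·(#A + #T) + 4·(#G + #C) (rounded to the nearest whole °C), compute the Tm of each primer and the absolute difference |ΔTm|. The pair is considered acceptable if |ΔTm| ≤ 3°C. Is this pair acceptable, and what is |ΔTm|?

Forward: A=5 T=6 G=3 C=3 → Tm = 2·11 + 4·6 = 46°C.
Reverse: A=6 T=7 G=3 C=3 → Tm = 2·13 + 4·6 = 50°C.
|ΔTm| = |46 − 50| = 4°C, > 3°C.

|ΔTm| = 4°C; the pair is not acceptable.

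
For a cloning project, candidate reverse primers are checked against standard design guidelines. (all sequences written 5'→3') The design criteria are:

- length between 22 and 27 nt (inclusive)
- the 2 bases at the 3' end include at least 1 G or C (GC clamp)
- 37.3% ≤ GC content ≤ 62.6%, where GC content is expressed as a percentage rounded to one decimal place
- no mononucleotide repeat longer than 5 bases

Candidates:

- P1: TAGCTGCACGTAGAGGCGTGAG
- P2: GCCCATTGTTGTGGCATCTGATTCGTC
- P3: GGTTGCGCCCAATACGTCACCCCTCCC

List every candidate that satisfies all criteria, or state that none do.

P1 and P2.

P1 (22 nt, A=5 T=4 G=9 C=4): length 22 ✓; 3' end AG has 1 G/C ✓; GC 13/22 = 59.1% ✓; longest run = 2 ✓ — passes.
P2 (27 nt, A=3 T=10 G=7 C=7): length 27 ✓; 3' end TC has 1 G/C ✓; GC 14/27 = 51.9% ✓; longest run = 3 ✓ — passes.
P3 (27 nt, A=4 T=5 G=5 C=13): length 27 ✓; 3' end CC has 2 G/C ✓; GC 18/27 = 66.7%, outside 37.3–62.6% ✗; longest run = 4 ✓ — fails.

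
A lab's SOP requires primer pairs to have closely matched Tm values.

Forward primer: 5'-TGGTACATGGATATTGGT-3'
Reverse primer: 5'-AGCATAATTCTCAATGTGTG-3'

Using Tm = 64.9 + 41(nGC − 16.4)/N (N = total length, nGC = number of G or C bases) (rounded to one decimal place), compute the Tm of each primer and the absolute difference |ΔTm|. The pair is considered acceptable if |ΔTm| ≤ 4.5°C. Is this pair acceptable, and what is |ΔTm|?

|ΔTm| = 2.1°C; the pair is acceptable.

Forward: G+C = 7, N = 18 → Tm = 64.9 + 41·(7 − 16.4)/18 = 43.5°C.
Reverse: G+C = 7, N = 20 → Tm = 64.9 + 41·(7 − 16.4)/20 = 45.6°C.
|ΔTm| = |43.5 − 45.6| = 2.1°C, ≤ 4.5°C.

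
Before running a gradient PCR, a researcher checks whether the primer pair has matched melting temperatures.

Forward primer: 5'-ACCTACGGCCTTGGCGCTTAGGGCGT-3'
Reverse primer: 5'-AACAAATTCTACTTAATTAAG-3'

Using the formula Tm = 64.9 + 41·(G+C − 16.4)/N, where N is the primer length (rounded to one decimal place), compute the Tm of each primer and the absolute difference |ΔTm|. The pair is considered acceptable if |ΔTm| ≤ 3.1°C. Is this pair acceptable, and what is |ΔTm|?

|ΔTm| = 25.1°C; the pair is not acceptable.

Forward: G+C = 17, N = 26 → Tm = 64.9 + 41·(17 − 16.4)/26 = 65.8°C.
Reverse: G+C = 4, N = 21 → Tm = 64.9 + 41·(4 − 16.4)/21 = 40.7°C.
|ΔTm| = |65.8 − 40.7| = 25.1°C, > 3.1°C.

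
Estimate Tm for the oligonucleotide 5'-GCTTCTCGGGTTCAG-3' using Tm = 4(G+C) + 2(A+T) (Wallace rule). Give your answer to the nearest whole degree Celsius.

48°C

Base counts: A=1, T=5, G=5, C=4 (length 15).
Tm = 2·(1+5) + 4·(5+4) = 2·6 + 4·9 = 12 + 36 = 48°C.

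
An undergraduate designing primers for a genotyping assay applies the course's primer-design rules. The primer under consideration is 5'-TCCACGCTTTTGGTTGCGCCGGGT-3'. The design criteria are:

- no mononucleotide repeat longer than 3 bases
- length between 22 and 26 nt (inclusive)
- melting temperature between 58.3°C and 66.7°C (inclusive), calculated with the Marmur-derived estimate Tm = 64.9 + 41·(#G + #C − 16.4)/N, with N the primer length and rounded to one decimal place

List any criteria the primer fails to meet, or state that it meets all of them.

Base counts: A=1, T=8, G=8, C=7 (length 24).
homopolymer run: longest run = 4, exceeds 3 ✗
length: length 24 ✓
Tm: Tm = 64.9 + 41·(15 − 16.4)/24 = 62.5°C ✓

Fails: homopolymer run.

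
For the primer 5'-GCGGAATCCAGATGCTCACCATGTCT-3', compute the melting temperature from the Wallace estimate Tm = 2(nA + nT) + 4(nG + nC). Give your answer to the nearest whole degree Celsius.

80°C

Base counts: A=6, T=6, G=6, C=8 (length 26).
Tm = 2·(6+6) + 4·(6+8) = 2·12 + 4·14 = 24 + 56 = 80°C.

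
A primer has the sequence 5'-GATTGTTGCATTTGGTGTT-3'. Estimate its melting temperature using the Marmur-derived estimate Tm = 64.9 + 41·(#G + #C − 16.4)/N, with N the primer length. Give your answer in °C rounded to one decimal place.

44.6°C

Base counts: A=2, T=10, G=6, C=1; G+C = 7, N = 19.
Tm = 64.9 + 41·(7 − 16.4)/19 = 64.9 + -385.40/19 = 44.6°C.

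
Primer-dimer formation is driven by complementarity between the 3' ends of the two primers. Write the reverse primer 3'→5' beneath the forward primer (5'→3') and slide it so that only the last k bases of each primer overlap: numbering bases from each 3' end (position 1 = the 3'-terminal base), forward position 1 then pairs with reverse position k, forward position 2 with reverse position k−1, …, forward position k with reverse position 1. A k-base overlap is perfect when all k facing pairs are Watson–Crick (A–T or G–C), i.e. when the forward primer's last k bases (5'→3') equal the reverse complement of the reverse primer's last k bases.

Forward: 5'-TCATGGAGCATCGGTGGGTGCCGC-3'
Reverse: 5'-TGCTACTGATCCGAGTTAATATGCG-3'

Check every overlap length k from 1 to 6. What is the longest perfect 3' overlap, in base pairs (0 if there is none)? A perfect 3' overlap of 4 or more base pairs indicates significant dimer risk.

Longest perfect overlap: 3 complementary base pairs; below the dimer-risk threshold (threshold 4).

Last 6 bases (5'→3') — forward …TGCCGC, reverse …TATGCG.
Reverse complement of the reverse primer's last 6 bases: CGCATA; its first k bases are the reverse complement of the reverse primer's last k bases, so a perfect k-base overlap needs the forward primer's last k bases to equal them.
Comparing (forward last k vs required): k=1: C vs C ✓; k=2: GC vs CG ✗; k=3: CGC vs CGC ✓; k=4: CCGC vs CGCA ✗; k=5: GCCGC vs CGCAT ✗; k=6: TGCCGC vs CGCATA ✗.
Perfect overlaps at k = 1, 3; the largest is 3.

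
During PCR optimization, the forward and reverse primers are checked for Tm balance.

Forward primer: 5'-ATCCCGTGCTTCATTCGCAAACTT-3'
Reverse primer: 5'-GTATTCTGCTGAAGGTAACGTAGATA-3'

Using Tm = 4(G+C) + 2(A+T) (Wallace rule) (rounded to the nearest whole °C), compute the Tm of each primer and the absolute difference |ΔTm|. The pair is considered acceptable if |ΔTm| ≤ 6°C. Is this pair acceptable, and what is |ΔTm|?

|ΔTm| = 2°C; the pair is acceptable.

Forward: A=5 T=8 G=3 C=8 → Tm = 2·13 + 4·11 = 70°C.
Reverse: A=8 T=8 G=7 C=3 → Tm = 2·16 + 4·10 = 72°C.
|ΔTm| = |70 − 72| = 2°C, ≤ 6°C.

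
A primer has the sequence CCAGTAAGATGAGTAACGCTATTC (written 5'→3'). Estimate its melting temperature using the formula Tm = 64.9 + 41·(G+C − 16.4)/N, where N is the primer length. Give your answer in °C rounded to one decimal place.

54.0°C

Base counts: A=8, T=6, G=5, C=5; G+C = 10, N = 24.
Tm = 64.9 + 41·(10 − 16.4)/24 = 64.9 + -262.40/24 = 54.0°C.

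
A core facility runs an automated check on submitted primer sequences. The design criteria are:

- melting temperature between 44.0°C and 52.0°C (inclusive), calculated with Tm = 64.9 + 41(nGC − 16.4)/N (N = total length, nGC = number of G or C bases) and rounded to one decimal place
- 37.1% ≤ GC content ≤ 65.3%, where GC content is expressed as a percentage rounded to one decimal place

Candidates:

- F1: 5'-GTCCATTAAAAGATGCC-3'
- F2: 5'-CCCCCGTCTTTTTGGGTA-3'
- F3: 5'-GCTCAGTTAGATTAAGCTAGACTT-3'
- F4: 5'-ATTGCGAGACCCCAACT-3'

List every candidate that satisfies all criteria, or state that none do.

F2 and F4.

F1 (17 nt, A=6 T=4 G=3 C=4): Tm = 64.9 + 41·(7 − 16.4)/17 = 42.2°C, outside 44.0–52.0°C ✗; GC 7/17 = 41.2% ✓ — fails.
F2 (18 nt, A=1 T=7 G=4 C=6): Tm = 64.9 + 41·(10 − 16.4)/18 = 50.3°C ✓; GC 10/18 = 55.6% ✓ — passes.
F3 (24 nt, A=7 T=8 G=5 C=4): Tm = 64.9 + 41·(9 − 16.4)/24 = 52.3°C, outside 44.0–52.0°C ✗; GC 9/24 = 37.5% ✓ — fails.
F4 (17 nt, A=5 T=3 G=3 C=6): Tm = 64.9 + 41·(9 − 16.4)/17 = 47.1°C ✓; GC 9/17 = 52.9% ✓ — passes.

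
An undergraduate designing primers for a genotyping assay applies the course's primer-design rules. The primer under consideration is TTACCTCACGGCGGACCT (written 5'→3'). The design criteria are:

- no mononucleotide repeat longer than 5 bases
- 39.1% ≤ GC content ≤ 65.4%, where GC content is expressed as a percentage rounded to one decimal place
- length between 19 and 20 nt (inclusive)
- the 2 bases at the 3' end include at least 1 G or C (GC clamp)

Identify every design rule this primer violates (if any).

Base counts: A=3, T=4, G=4, C=7 (length 18).
homopolymer run: longest run = 2 ✓
GC content: GC 11/18 = 61.1% ✓
length: length 18, outside 19–20 ✗
GC clamp: 3' end CT has 1 G/C ✓

Fails: length.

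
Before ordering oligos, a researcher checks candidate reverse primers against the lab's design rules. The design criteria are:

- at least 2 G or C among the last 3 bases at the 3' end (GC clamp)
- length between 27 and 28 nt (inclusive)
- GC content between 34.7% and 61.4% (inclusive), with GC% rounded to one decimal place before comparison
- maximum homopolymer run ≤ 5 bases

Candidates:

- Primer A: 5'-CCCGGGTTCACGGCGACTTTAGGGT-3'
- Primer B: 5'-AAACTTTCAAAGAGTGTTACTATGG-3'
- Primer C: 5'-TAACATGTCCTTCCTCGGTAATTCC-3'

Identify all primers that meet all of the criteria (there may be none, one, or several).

Primer A (25 nt, A=3 T=6 G=9 C=7): 3' end GGT has 2 G/C ✓; length 25, outside 27–28 ✗; GC 16/25 = 64.0%, outside 34.7–61.4% ✗; longest run = 3 ✓ — fails.
Primer B (25 nt, A=9 T=8 G=5 C=3): 3' end TGG has 2 G/C ✓; length 25, outside 27–28 ✗; GC 8/25 = 32.0%, outside 34.7–61.4% ✗; longest run = 3 ✓ — fails.
Primer C (25 nt, A=5 T=9 G=3 C=8): 3' end TCC has 2 G/C ✓; length 25, outside 27–28 ✗; GC 11/25 = 44.0% ✓; longest run = 2 ✓ — fails.

None of the candidates satisfy all criteria.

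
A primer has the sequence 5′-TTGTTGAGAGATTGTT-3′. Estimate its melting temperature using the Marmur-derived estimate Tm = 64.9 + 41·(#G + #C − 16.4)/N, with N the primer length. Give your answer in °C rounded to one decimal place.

35.7°C

Base counts: A=3, T=8, G=5, C=0; G+C = 5, N = 16.
Tm = 64.9 + 41·(5 − 16.4)/16 = 64.9 + -467.40/16 = 35.7°C.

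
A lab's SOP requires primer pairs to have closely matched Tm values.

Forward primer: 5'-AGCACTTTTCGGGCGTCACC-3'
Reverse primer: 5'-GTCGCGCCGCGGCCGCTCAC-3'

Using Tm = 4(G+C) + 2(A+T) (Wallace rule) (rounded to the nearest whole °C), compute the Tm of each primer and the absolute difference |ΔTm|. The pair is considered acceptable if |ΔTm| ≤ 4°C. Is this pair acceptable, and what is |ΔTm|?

Forward: A=3 T=5 G=5 C=7 → Tm = 2·8 + 4·12 = 64°C.
Reverse: A=1 T=2 G=7 C=10 → Tm = 2·3 + 4·17 = 74°C.
|ΔTm| = |64 − 74| = 10°C, > 4°C.

|ΔTm| = 10°C; the pair is not acceptable.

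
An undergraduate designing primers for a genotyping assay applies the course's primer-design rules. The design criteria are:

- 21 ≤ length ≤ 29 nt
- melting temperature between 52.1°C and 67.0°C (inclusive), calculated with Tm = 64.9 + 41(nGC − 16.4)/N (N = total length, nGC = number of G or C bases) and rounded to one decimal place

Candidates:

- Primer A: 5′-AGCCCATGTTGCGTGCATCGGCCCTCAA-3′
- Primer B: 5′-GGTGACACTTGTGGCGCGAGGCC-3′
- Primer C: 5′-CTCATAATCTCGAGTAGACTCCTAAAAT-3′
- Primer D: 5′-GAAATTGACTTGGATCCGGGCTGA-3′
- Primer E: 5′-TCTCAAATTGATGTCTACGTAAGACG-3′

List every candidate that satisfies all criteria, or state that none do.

Primer A, Primer B, Primer C, Primer D and Primer E.

Primer A (28 nt, A=5 T=6 G=7 C=10): length 28 ✓; Tm = 64.9 + 41·(17 − 16.4)/28 = 65.8°C ✓ — passes.
Primer B (23 nt, A=3 T=4 G=10 C=6): length 23 ✓; Tm = 64.9 + 41·(16 − 16.4)/23 = 64.2°C ✓ — passes.
Primer C (28 nt, A=10 T=8 G=3 C=7): length 28 ✓; Tm = 64.9 + 41·(10 − 16.4)/28 = 55.5°C ✓ — passes.
Primer D (24 nt, A=6 T=6 G=8 C=4): length 24 ✓; Tm = 64.9 + 41·(12 − 16.4)/24 = 57.4°C ✓ — passes.
Primer E (26 nt, A=8 T=8 G=5 C=5): length 26 ✓; Tm = 64.9 + 41·(10 − 16.4)/26 = 54.8°C ✓ — passes.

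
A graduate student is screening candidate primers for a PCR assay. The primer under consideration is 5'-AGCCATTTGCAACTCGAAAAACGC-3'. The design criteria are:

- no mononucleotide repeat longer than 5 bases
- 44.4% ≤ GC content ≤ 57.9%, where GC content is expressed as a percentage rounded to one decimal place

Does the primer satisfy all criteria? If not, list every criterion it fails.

Base counts: A=9, T=4, G=4, C=7 (length 24).
homopolymer run: longest run = 5 ✓
GC content: GC 11/24 = 45.8% ✓

Meets all criteria.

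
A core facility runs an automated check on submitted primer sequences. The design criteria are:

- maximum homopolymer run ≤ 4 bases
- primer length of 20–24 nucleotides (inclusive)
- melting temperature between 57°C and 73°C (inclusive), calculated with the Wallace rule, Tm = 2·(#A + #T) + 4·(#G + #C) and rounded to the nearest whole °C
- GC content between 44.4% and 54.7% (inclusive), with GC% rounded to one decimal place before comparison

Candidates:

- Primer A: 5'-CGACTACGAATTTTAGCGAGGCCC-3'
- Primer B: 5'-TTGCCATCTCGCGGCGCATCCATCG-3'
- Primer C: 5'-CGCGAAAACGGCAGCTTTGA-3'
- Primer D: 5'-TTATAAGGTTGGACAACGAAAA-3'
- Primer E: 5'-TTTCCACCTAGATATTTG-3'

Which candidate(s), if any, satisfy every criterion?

None of the candidates satisfy all criteria.

Primer A (24 nt, A=6 T=5 G=6 C=7): longest run = 4 ✓; length 24 ✓; Tm = 2·11 + 4·13 = 74°C, outside 57–73°C ✗; GC 13/24 = 54.2% ✓ — fails.
Primer B (25 nt, A=3 T=6 G=6 C=10): longest run = 2 ✓; length 25, outside 20–24 ✗; Tm = 2·9 + 4·16 = 82°C, outside 57–73°C ✗; GC 16/25 = 64.0%, outside 44.4–54.7% ✗ — fails.
Primer C (20 nt, A=6 T=3 G=6 C=5): longest run = 4 ✓; length 20 ✓; Tm = 2·9 + 4·11 = 62°C ✓; GC 11/20 = 55.0%, outside 44.4–54.7% ✗ — fails.
Primer D (22 nt, A=10 T=5 G=5 C=2): longest run = 4 ✓; length 22 ✓; Tm = 2·15 + 4·7 = 58°C ✓; GC 7/22 = 31.8%, outside 44.4–54.7% ✗ — fails.
Primer E (18 nt, A=4 T=8 G=2 C=4): longest run = 3 ✓; length 18, outside 20–24 ✗; Tm = 2·12 + 4·6 = 48°C, outside 57–73°C ✗; GC 6/18 = 33.3%, outside 44.4–54.7% ✗ — fails.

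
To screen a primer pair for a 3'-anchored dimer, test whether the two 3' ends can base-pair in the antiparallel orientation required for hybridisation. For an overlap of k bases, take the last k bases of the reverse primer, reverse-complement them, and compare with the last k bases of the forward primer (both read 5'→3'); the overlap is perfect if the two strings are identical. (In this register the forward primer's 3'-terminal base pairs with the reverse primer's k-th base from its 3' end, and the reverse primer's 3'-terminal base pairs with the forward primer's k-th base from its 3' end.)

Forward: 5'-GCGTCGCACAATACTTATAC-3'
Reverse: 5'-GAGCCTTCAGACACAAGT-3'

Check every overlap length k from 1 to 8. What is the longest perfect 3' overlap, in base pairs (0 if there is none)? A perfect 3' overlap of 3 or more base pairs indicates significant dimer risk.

Longest perfect overlap: 2 complementary base pairs; below the dimer-risk threshold (threshold 3).

Last 8 bases (5'→3') — forward …ACTTATAC, reverse …ACACAAGT.
Reverse complement of the reverse primer's last 8 bases: ACTTGTGT; its first k bases are the reverse complement of the reverse primer's last k bases, so a perfect k-base overlap needs the forward primer's last k bases to equal them.
Comparing (forward last k vs required): k=1: C vs A ✗; k=2: AC vs AC ✓; k=3: TAC vs ACT ✗; k=4: ATAC vs ACTT ✗; k=5: TATAC vs ACTTG ✗; k=6: TTATAC vs ACTTGT ✗; k=7: CTTATAC vs ACTTGTG ✗; k=8: ACTTATAC vs ACTTGTGT ✗.
Only k = 2 is perfect, so the longest perfect 3' overlap is 2.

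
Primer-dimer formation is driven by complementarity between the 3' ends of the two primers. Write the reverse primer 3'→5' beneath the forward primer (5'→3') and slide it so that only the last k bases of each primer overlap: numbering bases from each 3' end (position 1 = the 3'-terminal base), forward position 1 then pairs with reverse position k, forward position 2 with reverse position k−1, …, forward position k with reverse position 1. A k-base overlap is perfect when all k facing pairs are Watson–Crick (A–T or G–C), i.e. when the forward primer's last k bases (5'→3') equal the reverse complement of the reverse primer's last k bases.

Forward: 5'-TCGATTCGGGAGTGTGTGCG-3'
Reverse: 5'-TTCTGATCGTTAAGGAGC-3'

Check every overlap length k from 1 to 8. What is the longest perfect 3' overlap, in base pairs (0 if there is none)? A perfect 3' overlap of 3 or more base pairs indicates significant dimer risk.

Longest perfect overlap: 1 complementary base pair; below the dimer-risk threshold (threshold 3).

Last 8 bases (5'→3') — forward …TGTGTGCG, reverse …TAAGGAGC.
Reverse complement of the reverse primer's last 8 bases: GCTCCTTA; its first k bases are the reverse complement of the reverse primer's last k bases, so a perfect k-base overlap needs the forward primer's last k bases to equal them.
Comparing (forward last k vs required): k=1: G vs G ✓; k=2: CG vs GC ✗; k=3: GCG vs GCT ✗; k=4: TGCG vs GCTC ✗; k=5: GTGCG vs GCTCC ✗; k=6: TGTGCG vs GCTCCT ✗; k=7: GTGTGCG vs GCTCCTT ✗; k=8: TGTGTGCG vs GCTCCTTA ✗.
Only k = 1 is perfect, so the longest perfect 3' overlap is 1.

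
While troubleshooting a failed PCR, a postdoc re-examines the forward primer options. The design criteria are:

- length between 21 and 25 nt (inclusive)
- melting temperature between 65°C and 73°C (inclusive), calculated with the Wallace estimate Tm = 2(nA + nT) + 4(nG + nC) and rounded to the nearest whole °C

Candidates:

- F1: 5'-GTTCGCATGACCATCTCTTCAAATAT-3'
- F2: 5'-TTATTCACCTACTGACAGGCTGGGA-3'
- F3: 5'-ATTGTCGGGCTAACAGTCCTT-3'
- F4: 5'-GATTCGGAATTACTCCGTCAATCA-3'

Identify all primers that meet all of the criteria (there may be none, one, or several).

F4 only.

F1 (26 nt, A=7 T=9 G=3 C=7): length 26, outside 21–25 ✗; Tm = 2·16 + 4·10 = 72°C ✓ — fails.
F2 (25 nt, A=6 T=7 G=6 C=6): length 25 ✓; Tm = 2·13 + 4·12 = 74°C, outside 65–73°C ✗ — fails.
F3 (21 nt, A=4 T=7 G=5 C=5): length 21 ✓; Tm = 2·11 + 4·10 = 62°C, outside 65–73°C ✗ — fails.
F4 (24 nt, A=7 T=7 G=4 C=6): length 24 ✓; Tm = 2·14 + 4·10 = 68°C ✓ — passes.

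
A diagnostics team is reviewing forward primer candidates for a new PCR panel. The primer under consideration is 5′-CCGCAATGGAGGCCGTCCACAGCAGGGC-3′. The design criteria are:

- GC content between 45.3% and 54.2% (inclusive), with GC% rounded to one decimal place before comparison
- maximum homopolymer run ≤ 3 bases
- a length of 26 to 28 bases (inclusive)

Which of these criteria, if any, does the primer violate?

Base counts: A=6, T=2, G=10, C=10 (length 28).
GC content: GC 20/28 = 71.4%, outside 45.3–54.2% ✗
homopolymer run: longest run = 3 ✓
length: length 28 ✓

Fails: GC content.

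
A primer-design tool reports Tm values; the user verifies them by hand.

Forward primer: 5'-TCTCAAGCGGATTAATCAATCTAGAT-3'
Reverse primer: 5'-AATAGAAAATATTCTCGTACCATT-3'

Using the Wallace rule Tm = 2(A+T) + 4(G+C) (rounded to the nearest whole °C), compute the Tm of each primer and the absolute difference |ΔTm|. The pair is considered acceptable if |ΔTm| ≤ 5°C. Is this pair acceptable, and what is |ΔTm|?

|ΔTm| = 10°C; the pair is not acceptable.

Forward: A=9 T=8 G=4 C=5 → Tm = 2·17 + 4·9 = 70°C.
Reverse: A=10 T=8 G=2 C=4 → Tm = 2·18 + 4·6 = 60°C.
|ΔTm| = |70 − 60| = 10°C, > 5°C.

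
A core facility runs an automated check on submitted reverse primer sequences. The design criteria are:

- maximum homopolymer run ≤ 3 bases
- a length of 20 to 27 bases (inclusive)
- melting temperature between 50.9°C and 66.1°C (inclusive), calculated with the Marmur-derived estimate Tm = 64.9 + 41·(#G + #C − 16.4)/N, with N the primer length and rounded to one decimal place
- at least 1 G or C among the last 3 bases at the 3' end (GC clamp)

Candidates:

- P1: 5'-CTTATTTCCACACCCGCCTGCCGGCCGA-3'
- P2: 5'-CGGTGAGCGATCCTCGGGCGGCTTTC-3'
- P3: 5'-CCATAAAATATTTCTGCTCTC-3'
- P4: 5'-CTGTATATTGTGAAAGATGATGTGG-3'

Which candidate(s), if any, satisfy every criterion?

P1 (28 nt, A=4 T=6 G=5 C=13): longest run = 3 ✓; length 28, outside 20–27 ✗; Tm = 64.9 + 41·(18 − 16.4)/28 = 67.2°C, outside 50.9–66.1°C ✗; 3' end CGA has 2 G/C ✓ — fails.
P2 (26 nt, A=2 T=6 G=10 C=8): longest run = 3 ✓; length 26 ✓; Tm = 64.9 + 41·(18 − 16.4)/26 = 67.4°C, outside 50.9–66.1°C ✗; 3' end TTC has 1 G/C ✓ — fails.
P3 (21 nt, A=6 T=8 G=1 C=6): longest run = 4, exceeds 3 ✗; length 21 ✓; Tm = 64.9 + 41·(7 − 16.4)/21 = 46.5°C, outside 50.9–66.1°C ✗; 3' end CTC has 2 G/C ✓ — fails.
P4 (25 nt, A=7 T=9 G=8 C=1): longest run = 3 ✓; length 25 ✓; Tm = 64.9 + 41·(9 − 16.4)/25 = 52.8°C ✓; 3' end TGG has 2 G/C ✓ — passes.

P4 only.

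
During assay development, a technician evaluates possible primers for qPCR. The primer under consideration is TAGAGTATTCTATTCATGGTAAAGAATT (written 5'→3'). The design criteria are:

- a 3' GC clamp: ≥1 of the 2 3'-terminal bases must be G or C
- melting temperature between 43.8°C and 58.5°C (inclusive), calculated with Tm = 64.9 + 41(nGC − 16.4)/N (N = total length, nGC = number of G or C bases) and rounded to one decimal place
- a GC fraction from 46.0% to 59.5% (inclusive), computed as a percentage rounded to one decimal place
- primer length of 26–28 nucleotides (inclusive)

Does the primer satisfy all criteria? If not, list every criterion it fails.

Fails: GC clamp, GC content.

Base counts: A=10, T=11, G=5, C=2 (length 28).
GC clamp: 3' end TT has 0 G/C, need ≥1 ✗
Tm: Tm = 64.9 + 41·(7 − 16.4)/28 = 51.1°C ✓
GC content: GC 7/28 = 25.0%, outside 46.0–59.5% ✗
length: length 28 ✓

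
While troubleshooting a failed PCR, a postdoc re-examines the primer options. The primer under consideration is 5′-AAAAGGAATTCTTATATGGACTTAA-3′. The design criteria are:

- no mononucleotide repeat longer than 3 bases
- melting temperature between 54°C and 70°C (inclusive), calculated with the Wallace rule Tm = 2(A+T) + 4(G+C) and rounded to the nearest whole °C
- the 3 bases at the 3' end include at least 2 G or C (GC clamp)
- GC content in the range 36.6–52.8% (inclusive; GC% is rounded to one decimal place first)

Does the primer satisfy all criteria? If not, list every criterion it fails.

Base counts: A=11, T=8, G=4, C=2 (length 25).
homopolymer run: longest run = 4, exceeds 3 ✗
Tm: Tm = 2·19 + 4·6 = 62°C ✓
GC clamp: 3' end TAA has 0 G/C, need ≥2 ✗
GC content: GC 6/25 = 24.0%, outside 36.6–52.8% ✗

Fails: homopolymer run, GC clamp, GC content.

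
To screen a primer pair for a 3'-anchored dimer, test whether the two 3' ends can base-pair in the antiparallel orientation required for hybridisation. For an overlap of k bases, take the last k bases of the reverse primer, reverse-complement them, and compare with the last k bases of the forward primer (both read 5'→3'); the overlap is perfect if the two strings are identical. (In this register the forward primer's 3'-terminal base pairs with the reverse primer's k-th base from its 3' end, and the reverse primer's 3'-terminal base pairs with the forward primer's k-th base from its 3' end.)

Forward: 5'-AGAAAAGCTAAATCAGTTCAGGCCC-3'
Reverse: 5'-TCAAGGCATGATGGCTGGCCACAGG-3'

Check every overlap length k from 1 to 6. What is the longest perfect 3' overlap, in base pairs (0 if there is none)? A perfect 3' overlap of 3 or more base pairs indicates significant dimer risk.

Longest perfect overlap: 2 complementary base pairs; below the dimer-risk threshold (threshold 3).

Last 6 bases (5'→3') — forward …AGGCCC, reverse …CACAGG.
Reverse complement of the reverse primer's last 6 bases: CCTGTG; its first k bases are the reverse complement of the reverse primer's last k bases, so a perfect k-base overlap needs the forward primer's last k bases to equal them.
Comparing (forward last k vs required): k=1: C vs C ✓; k=2: CC vs CC ✓; k=3: CCC vs CCT ✗; k=4: GCCC vs CCTG ✗; k=5: GGCCC vs CCTGT ✗; k=6: AGGCCC vs CCTGTG ✗.
Perfect overlaps at k = 1, 2; the largest is 2.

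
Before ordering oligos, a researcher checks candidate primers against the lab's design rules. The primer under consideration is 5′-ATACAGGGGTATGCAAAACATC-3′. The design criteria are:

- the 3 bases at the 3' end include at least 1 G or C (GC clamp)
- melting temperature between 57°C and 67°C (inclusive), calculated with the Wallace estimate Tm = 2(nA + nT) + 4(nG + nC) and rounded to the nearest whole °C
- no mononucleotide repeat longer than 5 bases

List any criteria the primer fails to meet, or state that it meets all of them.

Meets all criteria.

Base counts: A=9, T=4, G=5, C=4 (length 22).
GC clamp: 3' end ATC has 1 G/C ✓
Tm: Tm = 2·13 + 4·9 = 62°C ✓
homopolymer run: longest run = 4 ✓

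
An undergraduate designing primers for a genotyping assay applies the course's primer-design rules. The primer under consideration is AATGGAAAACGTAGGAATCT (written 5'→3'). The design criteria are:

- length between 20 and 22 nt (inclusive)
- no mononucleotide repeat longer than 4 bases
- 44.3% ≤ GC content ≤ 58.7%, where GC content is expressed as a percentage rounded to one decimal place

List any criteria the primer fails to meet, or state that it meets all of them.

Fails: GC content.

Base counts: A=9, T=4, G=5, C=2 (length 20).
length: length 20 ✓
homopolymer run: longest run = 4 ✓
GC content: GC 7/20 = 35.0%, outside 44.3–58.7% ✗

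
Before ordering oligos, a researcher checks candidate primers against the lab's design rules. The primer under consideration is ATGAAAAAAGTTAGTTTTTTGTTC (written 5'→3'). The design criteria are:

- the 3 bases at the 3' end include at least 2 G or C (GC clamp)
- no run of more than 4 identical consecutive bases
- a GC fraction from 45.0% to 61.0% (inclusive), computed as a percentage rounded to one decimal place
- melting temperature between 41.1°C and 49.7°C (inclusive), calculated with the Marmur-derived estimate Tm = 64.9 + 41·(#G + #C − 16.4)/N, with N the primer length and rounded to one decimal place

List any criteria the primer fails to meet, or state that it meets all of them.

Base counts: A=8, T=11, G=4, C=1 (length 24).
GC clamp: 3' end TTC has 1 G/C, need ≥2 ✗
homopolymer run: longest run = 6, exceeds 4 ✗
GC content: GC 5/24 = 20.8%, outside 45.0–61.0% ✗
Tm: Tm = 64.9 + 41·(5 − 16.4)/24 = 45.4°C ✓

Fails: GC clamp, homopolymer run, GC content.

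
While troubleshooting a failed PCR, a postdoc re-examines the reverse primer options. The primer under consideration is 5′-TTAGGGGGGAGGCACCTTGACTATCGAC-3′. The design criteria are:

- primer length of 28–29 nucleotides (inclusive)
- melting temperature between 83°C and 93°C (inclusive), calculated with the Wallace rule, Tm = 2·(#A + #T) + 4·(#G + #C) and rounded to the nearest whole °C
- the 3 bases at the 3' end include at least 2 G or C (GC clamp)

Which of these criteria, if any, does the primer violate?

Meets all criteria.

Base counts: A=6, T=6, G=10, C=6 (length 28).
length: length 28 ✓
Tm: Tm = 2·12 + 4·16 = 88°C ✓
GC clamp: 3' end GAC has 2 G/C ✓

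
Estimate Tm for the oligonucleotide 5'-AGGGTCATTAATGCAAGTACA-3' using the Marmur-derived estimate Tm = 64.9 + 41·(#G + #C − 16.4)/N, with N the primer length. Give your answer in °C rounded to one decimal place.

48.5°C

Base counts: A=8, T=5, G=5, C=3; G+C = 8, N = 21.
Tm = 64.9 + 41·(8 − 16.4)/21 = 64.9 + -344.40/21 = 48.5°C.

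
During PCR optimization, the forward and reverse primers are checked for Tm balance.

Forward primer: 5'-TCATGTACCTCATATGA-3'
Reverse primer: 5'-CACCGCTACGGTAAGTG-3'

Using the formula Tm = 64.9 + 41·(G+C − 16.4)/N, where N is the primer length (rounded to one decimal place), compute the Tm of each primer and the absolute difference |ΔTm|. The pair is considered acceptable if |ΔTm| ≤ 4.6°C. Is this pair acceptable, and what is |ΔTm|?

|ΔTm| = 9.7°C; the pair is not acceptable.

Forward: G+C = 6, N = 17 → Tm = 64.9 + 41·(6 − 16.4)/17 = 39.8°C.
Reverse: G+C = 10, N = 17 → Tm = 64.9 + 41·(10 − 16.4)/17 = 49.5°C.
|ΔTm| = |39.8 − 49.5| = 9.7°C, > 4.6°C.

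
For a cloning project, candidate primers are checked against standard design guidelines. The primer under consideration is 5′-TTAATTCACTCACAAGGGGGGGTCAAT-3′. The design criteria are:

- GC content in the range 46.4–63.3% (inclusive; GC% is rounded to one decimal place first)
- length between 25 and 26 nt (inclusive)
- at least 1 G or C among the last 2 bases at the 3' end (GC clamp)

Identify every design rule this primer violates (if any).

Fails: GC content, length, GC clamp.

Base counts: A=8, T=7, G=7, C=5 (length 27).
GC content: GC 12/27 = 44.4%, outside 46.4–63.3% ✗
length: length 27, outside 25–26 ✗
GC clamp: 3' end AT has 0 G/C, need ≥1 ✗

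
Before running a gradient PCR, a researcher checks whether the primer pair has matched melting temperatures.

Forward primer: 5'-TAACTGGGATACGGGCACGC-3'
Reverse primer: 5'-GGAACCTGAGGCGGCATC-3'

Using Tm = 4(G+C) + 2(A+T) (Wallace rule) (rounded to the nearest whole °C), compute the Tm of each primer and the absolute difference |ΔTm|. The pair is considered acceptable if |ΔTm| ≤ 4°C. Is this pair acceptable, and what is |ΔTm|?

|ΔTm| = 4°C; the pair is acceptable.

Forward: A=5 T=3 G=7 C=5 → Tm = 2·8 + 4·12 = 64°C.
Reverse: A=4 T=2 G=7 C=5 → Tm = 2·6 + 4·12 = 60°C.
|ΔTm| = |64 − 60| = 4°C, ≤ 4°C.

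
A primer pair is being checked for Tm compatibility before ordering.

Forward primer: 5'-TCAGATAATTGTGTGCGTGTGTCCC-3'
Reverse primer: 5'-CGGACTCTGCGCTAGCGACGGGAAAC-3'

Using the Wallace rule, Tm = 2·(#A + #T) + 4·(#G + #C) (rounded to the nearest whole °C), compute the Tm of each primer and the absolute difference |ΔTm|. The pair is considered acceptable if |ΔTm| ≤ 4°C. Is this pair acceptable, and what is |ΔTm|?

Forward: A=4 T=9 G=7 C=5 → Tm = 2·13 + 4·12 = 74°C.
Reverse: A=6 T=3 G=9 C=8 → Tm = 2·9 + 4·17 = 86°C.
|ΔTm| = |74 − 86| = 12°C, > 4°C.

|ΔTm| = 12°C; the pair is not acceptable.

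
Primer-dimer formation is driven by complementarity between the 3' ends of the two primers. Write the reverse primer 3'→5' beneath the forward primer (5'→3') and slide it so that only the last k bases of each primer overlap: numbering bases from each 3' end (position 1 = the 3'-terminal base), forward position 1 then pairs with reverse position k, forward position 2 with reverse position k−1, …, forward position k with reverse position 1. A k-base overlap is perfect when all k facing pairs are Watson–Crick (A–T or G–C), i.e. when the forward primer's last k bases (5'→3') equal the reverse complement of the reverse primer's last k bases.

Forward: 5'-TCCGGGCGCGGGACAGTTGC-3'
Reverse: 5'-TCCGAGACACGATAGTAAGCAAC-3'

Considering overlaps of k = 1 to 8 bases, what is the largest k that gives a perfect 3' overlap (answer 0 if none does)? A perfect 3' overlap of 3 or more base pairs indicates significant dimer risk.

Longest perfect overlap: 5 complementary base pairs; significant dimer risk (threshold 3).

Last 8 bases (5'→3') — forward …ACAGTTGC, reverse …TAAGCAAC.
Reverse complement of the reverse primer's last 8 bases: GTTGCTTA; its first k bases are the reverse complement of the reverse primer's last k bases, so a perfect k-base overlap needs the forward primer's last k bases to equal them.
Comparing (forward last k vs required): k=1: C vs G ✗; k=2: GC vs GT ✗; k=3: TGC vs GTT ✗; k=4: TTGC vs GTTG ✗; k=5: GTTGC vs GTTGC ✓; k=6: AGTTGC vs GTTGCT ✗; k=7: CAGTTGC vs GTTGCTT ✗; k=8: ACAGTTGC vs GTTGCTTA ✗.
Only k = 5 is perfect, so the longest perfect 3' overlap is 5.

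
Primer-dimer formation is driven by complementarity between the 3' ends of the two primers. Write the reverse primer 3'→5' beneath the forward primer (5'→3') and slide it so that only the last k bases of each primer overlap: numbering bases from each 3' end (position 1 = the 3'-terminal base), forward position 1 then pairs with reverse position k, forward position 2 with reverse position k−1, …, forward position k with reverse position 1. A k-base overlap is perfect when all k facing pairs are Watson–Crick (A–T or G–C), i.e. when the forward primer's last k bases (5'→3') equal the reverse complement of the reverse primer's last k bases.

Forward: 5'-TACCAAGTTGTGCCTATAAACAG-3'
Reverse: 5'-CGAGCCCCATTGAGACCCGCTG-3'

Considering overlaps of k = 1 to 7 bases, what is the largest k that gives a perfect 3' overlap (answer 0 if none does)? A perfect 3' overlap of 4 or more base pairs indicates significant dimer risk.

Longest perfect overlap: 3 complementary base pairs; below the dimer-risk threshold (threshold 4).

Last 7 bases (5'→3') — forward …TAAACAG, reverse …CCCGCTG.
Reverse complement of the reverse primer's last 7 bases: CAGCGGG; its first k bases are the reverse complement of the reverse primer's last k bases, so a perfect k-base overlap needs the forward primer's last k bases to equal them.
Comparing (forward last k vs required): k=1: G vs C ✗; k=2: AG vs CA ✗; k=3: CAG vs CAG ✓; k=4: ACAG vs CAGC ✗; k=5: AACAG vs CAGCG ✗; k=6: AAACAG vs CAGCGG ✗; k=7: TAAACAG vs CAGCGGG ✗.
Only k = 3 is perfect, so the longest perfect 3' overlap is 3.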